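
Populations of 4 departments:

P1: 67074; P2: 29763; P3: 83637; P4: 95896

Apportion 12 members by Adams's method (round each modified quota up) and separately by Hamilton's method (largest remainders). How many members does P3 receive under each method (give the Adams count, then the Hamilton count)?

Adams: P1 3, P2 2, P3 3, P4 4.
Hamilton: P1 3, P2 1, P3 4, P4 4.
P3 gets 3 under Adams and 4 under Hamilton.

3 and 4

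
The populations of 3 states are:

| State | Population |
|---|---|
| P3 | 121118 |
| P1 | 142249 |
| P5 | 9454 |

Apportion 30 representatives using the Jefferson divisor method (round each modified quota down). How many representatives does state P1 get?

16

Standard divisor 272821/30 ≈ 9094.033; standard quotas: P3 13.318, P1 15.642, P5 1.040.
Rounding down gives 13, 15, 1 = 29 seats, so the divisor must be adjusted.
With modified divisor 8800: modified quotas P3 13.763, P1 16.165, P5 1.074.
Rounding down: P3 13, P1 16, P5 1 (total 30).
P1 receives 16.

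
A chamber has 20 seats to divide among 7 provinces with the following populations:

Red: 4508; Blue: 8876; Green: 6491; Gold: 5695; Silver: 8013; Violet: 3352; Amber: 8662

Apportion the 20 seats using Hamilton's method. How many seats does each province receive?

Total 45597; standard divisor 45597/20 ≈ 2279.85.
Standard quotas: Red 1.9773, Blue 3.8932, Green 2.8471, Gold 2.4980, Silver 3.5147, Violet 1.4703, Amber 3.7994.
Lower quotas: Red 1, Blue 3, Green 2, Gold 2, Silver 3, Violet 1, Amber 3 (sum 15, leaving 5 seats).
Remainders in descending order: Red 0.9773, Blue 0.8932, Green 0.8471, Amber 0.7994, Silver 0.5147, Gold 0.4980, Violet 0.4703.
The surplus seats go to Red, Blue, Green, Amber, Silver.

Red: 2, Blue: 4, Green: 3, Gold: 2, Silver: 4, Violet: 1, Amber: 4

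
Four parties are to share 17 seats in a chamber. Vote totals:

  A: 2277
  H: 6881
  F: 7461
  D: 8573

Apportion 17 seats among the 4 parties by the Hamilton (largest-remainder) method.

Standard divisor: 25192 ÷ 17 ≈ 1481.882.
Standard quotas: A 1.5366, H 4.6434, F 5.0348, D 5.7852.
Lower quotas: A 1, H 4, F 5, D 5 (sum 15, leaving 2 seats).
Remainders in descending order: D 0.7852, H 0.6434, A 0.5366, F 0.0348.
The surplus seats go to D, H.

A 1; H 5; F 5; D 6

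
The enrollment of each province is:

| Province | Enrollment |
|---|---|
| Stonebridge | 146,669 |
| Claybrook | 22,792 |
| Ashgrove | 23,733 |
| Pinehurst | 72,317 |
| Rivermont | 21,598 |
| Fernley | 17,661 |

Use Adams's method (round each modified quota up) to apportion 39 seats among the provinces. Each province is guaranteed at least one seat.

Standard divisor 304770/39 ≈ 7814.615; standard quotas: Stonebridge 18.769, Claybrook 2.917, Ashgrove 3.037, Pinehurst 9.254, Rivermont 2.764, Fernley 2.260.
Rounding up gives 19, 3, 4, 10, 3, 3 = 42 seats, so the divisor must be adjusted.
With modified divisor 8400: modified quotas Stonebridge 17.461, Claybrook 2.713, Ashgrove 2.825, Pinehurst 8.609, Rivermont 2.571, Fernley 2.103.
Rounding up: Stonebridge 18, Claybrook 3, Ashgrove 3, Pinehurst 9, Rivermont 3, Fernley 3 (total 39).

Stonebridge=18; Claybrook=3; Ashgrove=3; Pinehurst=9; Rivermont=3; Fernley=3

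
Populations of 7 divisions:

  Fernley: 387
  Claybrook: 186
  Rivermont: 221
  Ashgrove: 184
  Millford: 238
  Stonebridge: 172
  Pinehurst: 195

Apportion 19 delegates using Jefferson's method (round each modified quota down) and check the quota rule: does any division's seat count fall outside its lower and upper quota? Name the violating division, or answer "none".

none

Standard quotas: Fernley 4.645, Claybrook 2.232, Rivermont 2.653, Ashgrove 2.208, Millford 2.857, Stonebridge 2.064, Pinehurst 2.340.
Jefferson allocation: Fernley 5, Claybrook 2, Rivermont 3, Ashgrove 2, Millford 3, Stonebridge 2, Pinehurst 2.
Every allocation lies between the lower and upper quota.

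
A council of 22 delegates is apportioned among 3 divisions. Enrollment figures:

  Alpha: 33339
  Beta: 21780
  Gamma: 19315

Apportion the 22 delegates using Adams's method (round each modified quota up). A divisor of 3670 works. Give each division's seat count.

With modified divisor 3670: modified quotas Alpha 9.084, Beta 5.935, Gamma 5.263.
Rounding up: Alpha 10, Beta 6, Gamma 6 (total 22).

Alpha 10, Beta 6, Gamma 6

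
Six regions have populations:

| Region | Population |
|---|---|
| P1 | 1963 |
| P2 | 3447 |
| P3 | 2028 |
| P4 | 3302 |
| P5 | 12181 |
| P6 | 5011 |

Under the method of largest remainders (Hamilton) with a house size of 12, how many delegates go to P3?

Standard divisor: 27932 ÷ 12 ≈ 2327.667.
Standard quotas: P1 0.8433, P2 1.4809, P3 0.8713, P4 1.4186, P5 5.2331, P6 2.1528.
Lower quotas: P1 0, P2 1, P3 0, P4 1, P5 5, P6 2 (sum 9, leaving 3 seats).
Remainders in descending order: P3 0.8713, P1 0.8433, P2 0.4809, P4 0.4186, P5 0.2331, P6 0.1528.
The surplus seats go to P3, P1, P2.
P3 receives 1.

1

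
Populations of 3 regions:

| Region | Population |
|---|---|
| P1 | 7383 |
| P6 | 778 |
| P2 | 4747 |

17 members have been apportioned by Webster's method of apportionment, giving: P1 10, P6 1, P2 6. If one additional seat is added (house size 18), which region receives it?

Priority for the next seat is population ÷ (current seats + 0.5).
Priorities: P1 703.143, P6 518.667, P2 730.308.
Highest priority: P2.

P2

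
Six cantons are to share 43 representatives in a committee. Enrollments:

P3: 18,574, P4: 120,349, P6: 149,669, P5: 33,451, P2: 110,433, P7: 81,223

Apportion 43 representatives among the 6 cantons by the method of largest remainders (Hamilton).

The standard divisor is 513699/43 ≈ 11946.488.
Standard quotas: P3 1.5548, P4 10.0740, P6 12.5283, P5 2.8001, P2 9.2440, P7 6.7989.
Lower quotas: P3 1, P4 10, P6 12, P5 2, P2 9, P7 6 (sum 40, leaving 3 seats).
Remainders in descending order: P5 0.8001, P7 0.7989, P3 0.5548, P6 0.5283, P2 0.2440, P4 0.0740.
Largest remainders: P5, P7, P3 receive the extra seats.

P3 2, P4 10, P6 12, P5 3, P2 9, P7 7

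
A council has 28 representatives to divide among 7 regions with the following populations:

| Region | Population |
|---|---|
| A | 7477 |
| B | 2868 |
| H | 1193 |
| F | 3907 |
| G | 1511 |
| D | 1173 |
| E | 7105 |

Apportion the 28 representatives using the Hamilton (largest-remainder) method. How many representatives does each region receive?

The standard divisor is 25234/28 ≈ 901.214.
Standard quotas: A 8.2966, B 3.1824, H 1.3238, F 4.3353, G 1.6766, D 1.3016, E 7.8838.
Lower quotas: A 8, B 3, H 1, F 4, G 1, D 1, E 7 (sum 25, leaving 3 seats).
Remainders in descending order: E 0.8838, G 0.6766, F 0.3353, H 0.3238, D 0.3016, A 0.2966, B 0.1824.
Largest remainders: E, G, F receive the extra seats.

A 8, B 3, H 1, F 5, G 2, D 1, E 8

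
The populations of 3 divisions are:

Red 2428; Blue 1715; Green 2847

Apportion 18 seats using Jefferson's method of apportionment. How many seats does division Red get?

Standard divisor 6990/18 ≈ 388.333; standard quotas: Red 6.252, Blue 4.416, Green 7.331.
Rounding down gives 6, 4, 7 = 17 seats, so the divisor must be adjusted.
With modified divisor 350: modified quotas Red 6.937, Blue 4.900, Green 8.134.
Rounding down: Red 6, Blue 4, Green 8 (total 18).
Red receives 6.

6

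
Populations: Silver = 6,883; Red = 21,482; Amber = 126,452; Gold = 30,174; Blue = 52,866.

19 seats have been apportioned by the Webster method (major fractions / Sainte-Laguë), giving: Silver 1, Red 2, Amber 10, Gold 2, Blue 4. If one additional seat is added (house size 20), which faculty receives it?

Priority for the next seat is population ÷ (current seats + 0.5).
Priorities: Silver 4588.667, Red 8592.800, Amber 12043.048, Gold 12069.600, Blue 11748.000.
Highest priority: Gold.

Gold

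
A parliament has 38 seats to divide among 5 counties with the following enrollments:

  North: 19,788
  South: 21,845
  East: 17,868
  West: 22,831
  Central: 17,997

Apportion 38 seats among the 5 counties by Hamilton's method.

North=7; South=8; East=7; West=9; Central=7

The standard divisor is 100329/38 ≈ 2640.237.
Standard quotas: North 7.4948, South 8.2739, East 6.7676, West 8.6473, Central 6.8164.
Lower quotas: North 7, South 8, East 6, West 8, Central 6 (sum 35, leaving 3 seats).
Remainders in descending order: Central 0.8164, East 0.7676, West 0.6473, North 0.4948, South 0.2739.
The surplus seats go to Central, East, West.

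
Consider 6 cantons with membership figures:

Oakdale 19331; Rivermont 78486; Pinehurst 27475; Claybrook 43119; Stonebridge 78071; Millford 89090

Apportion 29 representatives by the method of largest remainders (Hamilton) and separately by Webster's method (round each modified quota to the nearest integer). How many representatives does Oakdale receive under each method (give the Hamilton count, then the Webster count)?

1 and 2

Hamilton: Oakdale 1, Rivermont 7, Pinehurst 2, Claybrook 4, Stonebridge 7, Millford 8.
Webster: Oakdale 2, Rivermont 7, Pinehurst 2, Claybrook 4, Stonebridge 7, Millford 7.
Oakdale gets 1 under Hamilton and 2 under Webster.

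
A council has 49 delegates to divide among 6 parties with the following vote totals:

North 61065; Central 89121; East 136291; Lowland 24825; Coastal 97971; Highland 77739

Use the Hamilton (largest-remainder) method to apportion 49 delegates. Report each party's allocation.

The standard divisor is 487012/49 ≈ 9939.02.
Standard quotas: North 6.1440, Central 8.9668, East 13.7127, Lowland 2.4977, Coastal 9.8572, Highland 7.8216.
Lower quotas: North 6, Central 8, East 13, Lowland 2, Coastal 9, Highland 7 (sum 45, leaving 4 seats).
Remainders in descending order: Central 0.9668, Coastal 0.8572, Highland 0.8216, East 0.7127, Lowland 0.4977, North 0.1440.
Largest remainders: Central, Coastal, Highland, East receive the extra seats.

North 6, Central 9, East 14, Lowland 2, Coastal 10, Highland 8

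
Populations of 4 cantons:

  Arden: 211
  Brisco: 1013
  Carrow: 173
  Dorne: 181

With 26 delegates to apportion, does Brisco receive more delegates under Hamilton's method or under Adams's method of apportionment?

Hamilton: Arden 3, Brisco 17, Carrow 3, Dorne 3.
Adams: Arden 4, Brisco 16, Carrow 3, Dorne 3.
Brisco gets 17 under Hamilton and 16 under Adams.

Hamilton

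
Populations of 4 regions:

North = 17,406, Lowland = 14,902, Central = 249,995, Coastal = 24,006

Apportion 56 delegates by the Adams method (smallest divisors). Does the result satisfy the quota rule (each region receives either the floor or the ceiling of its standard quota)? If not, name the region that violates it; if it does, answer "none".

Standard quotas: North 3.182, Lowland 2.724, Central 45.705, Coastal 4.389.
Adams allocation: North 4, Lowland 3, Central 44, Coastal 5.
Central has quota 45.705 (lower 45, upper 46) but receives 44 — outside the quota interval.

Central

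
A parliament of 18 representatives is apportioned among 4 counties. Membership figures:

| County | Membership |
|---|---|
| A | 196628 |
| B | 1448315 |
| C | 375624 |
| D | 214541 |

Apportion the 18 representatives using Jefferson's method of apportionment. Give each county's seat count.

Standard divisor 2235108/18 ≈ 124172.667; standard quotas: A 1.584, B 11.664, C 3.025, D 1.728.
Rounding down gives 1, 11, 3, 1 = 16 seats, so the divisor must be adjusted.
With modified divisor 109300: modified quotas A 1.799, B 13.251, C 3.437, D 1.963.
Rounding down: A 1, B 13, C 3, D 1 (total 18).

A: 1, B: 13, C: 3, D: 1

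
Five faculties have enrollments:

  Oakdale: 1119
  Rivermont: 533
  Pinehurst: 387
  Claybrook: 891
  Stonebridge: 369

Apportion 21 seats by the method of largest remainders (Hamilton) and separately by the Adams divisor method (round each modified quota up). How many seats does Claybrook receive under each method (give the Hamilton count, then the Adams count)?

Hamilton: Oakdale 7, Rivermont 3, Pinehurst 3, Claybrook 6, Stonebridge 2.
Adams: Oakdale 7, Rivermont 3, Pinehurst 3, Claybrook 5, Stonebridge 3.
Claybrook gets 6 under Hamilton and 5 under Adams.

6 and 5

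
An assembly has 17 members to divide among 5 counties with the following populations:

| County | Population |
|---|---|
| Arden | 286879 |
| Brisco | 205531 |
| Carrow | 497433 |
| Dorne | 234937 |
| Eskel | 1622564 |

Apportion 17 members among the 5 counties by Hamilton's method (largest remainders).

The standard divisor is 2847344/17 ≈ 167490.824.
Standard quotas: Arden 1.7128, Brisco 1.2271, Carrow 2.9699, Dorne 1.4027, Eskel 9.6875.
Lower quotas: Arden 1, Brisco 1, Carrow 2, Dorne 1, Eskel 9 (sum 14, leaving 3 seats).
Remainders in descending order: Carrow 0.9699, Arden 0.7128, Eskel 0.6875, Dorne 0.4027, Brisco 0.2271.
The surplus seats go to Carrow, Arden, Eskel.

Arden 2, Brisco 1, Carrow 3, Dorne 1, Eskel 10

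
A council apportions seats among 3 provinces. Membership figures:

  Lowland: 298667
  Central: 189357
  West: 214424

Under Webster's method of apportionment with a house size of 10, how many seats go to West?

Standard divisor 702448/10 ≈ 70244.8; standard quotas: Lowland 4.252, Central 2.696, West 3.053.
Rounding to the nearest integer gives Lowland 4, Central 3, West 3 — total 10, matching the house size, so no adjustment is needed.
West receives 3.

3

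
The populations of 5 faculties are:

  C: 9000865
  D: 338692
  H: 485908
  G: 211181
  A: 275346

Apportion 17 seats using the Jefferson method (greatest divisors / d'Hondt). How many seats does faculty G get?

Standard divisor 10311992/17 ≈ 606587.765; standard quotas: C 14.839, D 0.558, H 0.801, G 0.348, A 0.454.
Rounding down gives 14, 0, 0, 0, 0 = 14 seats, so the divisor must be adjusted.
With modified divisor 514800: modified quotas C 17.484, D 0.658, H 0.944, G 0.410, A 0.535.
Rounding down: C 17, D 0, H 0, G 0, A 0 (total 17).
G receives 0.

0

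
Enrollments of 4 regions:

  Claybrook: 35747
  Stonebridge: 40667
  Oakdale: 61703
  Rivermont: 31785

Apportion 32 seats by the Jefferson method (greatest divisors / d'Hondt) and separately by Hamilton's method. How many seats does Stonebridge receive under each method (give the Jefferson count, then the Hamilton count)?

Jefferson: Claybrook 7, Stonebridge 7, Oakdale 12, Rivermont 6.
Hamilton: Claybrook 7, Stonebridge 8, Oakdale 11, Rivermont 6.
Stonebridge gets 7 under Jefferson and 8 under Hamilton.

7 and 8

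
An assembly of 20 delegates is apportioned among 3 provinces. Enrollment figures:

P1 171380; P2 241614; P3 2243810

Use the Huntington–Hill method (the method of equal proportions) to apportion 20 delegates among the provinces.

With divisor 132161: modified quotas P1 1.297, P2 1.828, P3 16.978.
Geometric-mean thresholds: P1 √(1·2)=1.414, P2 √(1·2)=1.414, P3 √(16·17)=16.492.
Each quota rounded against its threshold gives P1 1, P2 2, P3 17 (total 20).

P1: 1; P2: 2; P3: 17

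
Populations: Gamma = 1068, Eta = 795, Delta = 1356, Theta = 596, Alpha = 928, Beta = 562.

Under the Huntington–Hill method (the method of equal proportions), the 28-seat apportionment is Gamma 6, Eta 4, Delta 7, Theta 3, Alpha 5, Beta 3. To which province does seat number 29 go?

Priority for the next seat is population ÷ (√(s·(s+1))).
Priorities: Gamma 164.796, Eta 177.767, Delta 181.203, Theta 172.050, Alpha 169.429, Beta 162.235.
Highest priority: Delta.

Delta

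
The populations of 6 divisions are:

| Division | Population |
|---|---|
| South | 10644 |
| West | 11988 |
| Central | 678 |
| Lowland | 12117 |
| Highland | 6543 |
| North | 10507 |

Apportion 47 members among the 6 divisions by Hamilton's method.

Standard divisor: 52477 ÷ 47 ≈ 1116.532.
Standard quotas: South 9.5331, West 10.7368, Central 0.6072, Lowland 10.8524, Highland 5.8601, North 9.4104.
Lower quotas: South 9, West 10, Central 0, Lowland 10, Highland 5, North 9 (sum 43, leaving 4 seats).
Remainders in descending order: Highland 0.8601, Lowland 0.8524, West 0.7368, Central 0.6072, South 0.5331, North 0.4104.
The surplus seats go to Highland, Lowland, West, Central.

South=9; West=11; Central=1; Lowland=11; Highland=6; North=9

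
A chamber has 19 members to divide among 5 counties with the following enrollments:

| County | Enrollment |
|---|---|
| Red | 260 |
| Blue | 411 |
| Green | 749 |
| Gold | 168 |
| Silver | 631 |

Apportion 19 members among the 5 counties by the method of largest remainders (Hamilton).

Total 2219; standard divisor 2219/19 ≈ 116.789.
Standard quotas: Red 2.226, Blue 3.519, Green 6.413, Gold 1.438, Silver 5.403.
Lower quotas: Red 2, Blue 3, Green 6, Gold 1, Silver 5 (sum 17, leaving 2 seats).
Remainders in descending order: Blue 0.519, Gold 0.438, Green 0.413, Silver 0.403, Red 0.226.
Largest remainders: Blue, Gold receive the extra seats.

Red=2, Blue=4, Green=6, Gold=2, Silver=5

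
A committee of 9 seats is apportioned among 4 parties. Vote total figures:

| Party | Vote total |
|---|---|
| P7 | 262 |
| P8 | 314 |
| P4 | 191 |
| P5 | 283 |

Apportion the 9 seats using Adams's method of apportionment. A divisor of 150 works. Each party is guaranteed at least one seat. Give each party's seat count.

P7 2; P8 3; P4 2; P5 2

With modified divisor 150: modified quotas P7 1.747, P8 2.093, P4 1.273, P5 1.887.
Rounding up: P7 2, P8 3, P4 2, P5 2 (total 9).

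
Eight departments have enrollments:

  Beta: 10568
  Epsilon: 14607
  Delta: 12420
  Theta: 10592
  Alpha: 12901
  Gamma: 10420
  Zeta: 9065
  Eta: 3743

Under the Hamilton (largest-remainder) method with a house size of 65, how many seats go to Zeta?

7

The standard divisor is 84316/65 ≈ 1297.169.
Standard quotas: Beta 8.1470, Epsilon 11.2607, Delta 9.5747, Theta 8.1655, Alpha 9.9455, Gamma 8.0329, Zeta 6.9883, Eta 2.8855.
Lower quotas: Beta 8, Epsilon 11, Delta 9, Theta 8, Alpha 9, Gamma 8, Zeta 6, Eta 2 (sum 61, leaving 4 seats).
Remainders in descending order: Zeta 0.9883, Alpha 0.9455, Eta 0.8855, Delta 0.5747, Epsilon 0.2607, Theta 0.1655, Beta 0.1470, Gamma 0.0329.
The surplus seats go to Zeta, Alpha, Eta, Delta.
Zeta receives 7.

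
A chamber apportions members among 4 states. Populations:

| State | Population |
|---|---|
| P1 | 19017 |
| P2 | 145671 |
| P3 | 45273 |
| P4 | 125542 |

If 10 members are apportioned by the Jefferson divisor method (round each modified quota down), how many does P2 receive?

Standard divisor 335503/10 ≈ 33550.3; standard quotas: P1 0.567, P2 4.342, P3 1.349, P4 3.742.
Rounding down gives 0, 4, 1, 3 = 8 seats, so the divisor must be adjusted.
With modified divisor 27100: modified quotas P1 0.702, P2 5.375, P3 1.671, P4 4.633.
Rounding down: P1 0, P2 5, P3 1, P4 4 (total 10).
P2 receives 5.

5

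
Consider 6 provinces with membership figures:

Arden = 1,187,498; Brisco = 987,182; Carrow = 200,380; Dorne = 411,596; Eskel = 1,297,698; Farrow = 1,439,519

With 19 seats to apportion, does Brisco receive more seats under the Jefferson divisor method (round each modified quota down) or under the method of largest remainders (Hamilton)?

Jefferson: Arden 4, Brisco 4, Carrow 0, Dorne 1, Eskel 5, Farrow 5.
Hamilton: Arden 4, Brisco 3, Carrow 1, Dorne 1, Eskel 5, Farrow 5.
Brisco gets 4 under Jefferson and 3 under Hamilton.

Jefferson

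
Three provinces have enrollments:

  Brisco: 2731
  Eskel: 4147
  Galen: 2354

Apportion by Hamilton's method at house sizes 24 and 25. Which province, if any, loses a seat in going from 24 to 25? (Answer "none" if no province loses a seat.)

none

At 24 seats: Brisco 7, Eskel 11, Galen 6.
At 25 seats: Brisco 8, Eskel 11, Galen 6.
No province's allocation decreased.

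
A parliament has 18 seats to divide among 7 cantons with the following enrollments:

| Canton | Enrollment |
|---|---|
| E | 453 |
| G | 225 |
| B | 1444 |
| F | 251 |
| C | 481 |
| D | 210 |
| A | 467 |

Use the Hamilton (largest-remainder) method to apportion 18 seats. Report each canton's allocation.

Standard divisor: 3531 ÷ 18 ≈ 196.167.
Standard quotas: E 2.309, G 1.147, B 7.361, F 1.280, C 2.452, D 1.071, A 2.381.
Lower quotas: E 2, G 1, B 7, F 1, C 2, D 1, A 2 (sum 16, leaving 2 seats).
Remainders in descending order: C 0.452, A 0.381, B 0.361, E 0.309, F 0.280, G 0.147, D 0.071.
Largest remainders: C, A receive the extra seats.

E 2, G 1, B 7, F 1, C 3, D 1, A 3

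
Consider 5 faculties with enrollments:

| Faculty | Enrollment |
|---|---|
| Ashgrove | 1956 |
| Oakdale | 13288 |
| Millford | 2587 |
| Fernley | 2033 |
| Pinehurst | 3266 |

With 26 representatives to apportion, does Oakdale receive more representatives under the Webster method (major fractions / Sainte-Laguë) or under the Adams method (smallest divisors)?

Webster

Webster: Ashgrove 2, Oakdale 15, Millford 3, Fernley 2, Pinehurst 4.
Adams: Ashgrove 2, Oakdale 14, Millford 3, Fernley 3, Pinehurst 4.
Oakdale gets 15 under Webster and 14 under Adams.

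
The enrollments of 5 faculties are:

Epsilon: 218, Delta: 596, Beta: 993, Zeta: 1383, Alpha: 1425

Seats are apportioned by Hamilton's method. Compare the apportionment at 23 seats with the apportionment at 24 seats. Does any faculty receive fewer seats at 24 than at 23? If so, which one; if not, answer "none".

none

At 23 seats: Epsilon 1, Delta 3, Beta 5, Zeta 7, Alpha 7.
At 24 seats: Epsilon 1, Delta 3, Beta 5, Zeta 7, Alpha 8.
No faculty's allocation decreased.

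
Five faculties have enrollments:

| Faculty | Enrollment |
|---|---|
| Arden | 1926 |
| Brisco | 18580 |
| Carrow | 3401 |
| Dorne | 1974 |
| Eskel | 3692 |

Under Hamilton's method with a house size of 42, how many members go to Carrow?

The standard divisor is 29573/42 ≈ 704.119.
Standard quotas: Arden 2.7353, Brisco 26.3876, Carrow 4.8301, Dorne 2.8035, Eskel 5.2434.
Lower quotas: Arden 2, Brisco 26, Carrow 4, Dorne 2, Eskel 5 (sum 39, leaving 3 seats).
Remainders in descending order: Carrow 0.8301, Dorne 0.8035, Arden 0.7353, Brisco 0.3876, Eskel 0.2434.
Largest remainders: Carrow, Dorne, Arden receive the extra seats.
Carrow receives 5.

5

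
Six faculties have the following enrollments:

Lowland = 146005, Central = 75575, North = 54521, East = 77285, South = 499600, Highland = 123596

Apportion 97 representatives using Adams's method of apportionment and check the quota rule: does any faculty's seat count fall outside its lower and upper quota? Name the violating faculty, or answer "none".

Standard quotas: Lowland 14.502, Central 7.507, North 5.415, East 7.676, South 49.623, Highland 12.276.
Adams allocation: Lowland 15, Central 8, North 6, East 8, South 48, Highland 12.
South has quota 49.623 (lower 49, upper 50) but receives 48 — outside the quota interval.

South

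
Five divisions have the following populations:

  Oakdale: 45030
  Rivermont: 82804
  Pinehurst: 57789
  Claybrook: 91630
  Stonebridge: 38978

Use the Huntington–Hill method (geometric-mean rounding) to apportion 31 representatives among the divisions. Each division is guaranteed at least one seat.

Oakdale=4; Rivermont=8; Pinehurst=6; Claybrook=9; Stonebridge=4

With divisor 10310: modified quotas Oakdale 4.368, Rivermont 8.031, Pinehurst 5.605, Claybrook 8.887, Stonebridge 3.781.
Geometric-mean thresholds: Oakdale √(4·5)=4.472, Rivermont √(8·9)=8.485, Pinehurst √(5·6)=5.477, Claybrook √(8·9)=8.485, Stonebridge √(3·4)=3.464.
Each quota rounded against its threshold gives Oakdale 4, Rivermont 8, Pinehurst 6, Claybrook 9, Stonebridge 4 (total 31).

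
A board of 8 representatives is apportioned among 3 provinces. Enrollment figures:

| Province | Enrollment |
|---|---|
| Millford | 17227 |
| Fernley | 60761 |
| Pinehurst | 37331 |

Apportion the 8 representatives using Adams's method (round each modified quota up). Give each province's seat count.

Standard divisor 115319/8 ≈ 14414.875; standard quotas: Millford 1.195, Fernley 4.215, Pinehurst 2.590.
Rounding up gives 2, 5, 3 = 10 seats, so the divisor must be adjusted.
With modified divisor 17900: modified quotas Millford 0.962, Fernley 3.394, Pinehurst 2.086.
Rounding up: Millford 1, Fernley 4, Pinehurst 3 (total 8).

Millford 1, Fernley 4, Pinehurst 3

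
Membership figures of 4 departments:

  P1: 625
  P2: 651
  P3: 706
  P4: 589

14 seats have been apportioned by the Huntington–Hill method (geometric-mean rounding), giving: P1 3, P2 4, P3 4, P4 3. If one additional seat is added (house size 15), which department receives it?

P1

Priority for the next seat is population ÷ (√(s·(s+1))).
Priorities: P1 180.422, P2 145.568, P3 157.866, P4 170.030.
Highest priority: P1.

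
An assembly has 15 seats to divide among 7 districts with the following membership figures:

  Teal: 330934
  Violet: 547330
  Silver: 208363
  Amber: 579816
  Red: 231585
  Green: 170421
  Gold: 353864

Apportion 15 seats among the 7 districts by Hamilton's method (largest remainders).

Teal: 2, Violet: 3, Silver: 1, Amber: 4, Red: 2, Green: 1, Gold: 2

Total 2422313; standard divisor 2422313/15 ≈ 161487.533.
Standard quotas: Teal 2.0493, Violet 3.3893, Silver 1.2903, Amber 3.5905, Red 1.4341, Green 1.0553, Gold 2.1913.
Lower quotas: Teal 2, Violet 3, Silver 1, Amber 3, Red 1, Green 1, Gold 2 (sum 13, leaving 2 seats).
Remainders in descending order: Amber 0.5905, Red 0.4341, Violet 0.3893, Silver 0.2903, Gold 0.1913, Green 0.0553, Teal 0.0493.
Largest remainders: Amber, Red receive the extra seats.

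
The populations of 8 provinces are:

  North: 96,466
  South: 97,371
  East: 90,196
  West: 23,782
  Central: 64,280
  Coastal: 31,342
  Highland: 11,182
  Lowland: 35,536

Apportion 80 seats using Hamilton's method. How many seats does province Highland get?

2

Total 450155; standard divisor 450155/80 ≈ 5626.938.
Standard quotas: North 17.1436, South 17.3044, East 16.0293, West 4.2265, Central 11.4236, Coastal 5.5700, Highland 1.9872, Lowland 6.3153.
Lower quotas: North 17, South 17, East 16, West 4, Central 11, Coastal 5, Highland 1, Lowland 6 (sum 77, leaving 3 seats).
Remainders in descending order: Highland 0.9872, Coastal 0.5700, Central 0.4236, Lowland 0.3153, South 0.3044, West 0.2265, North 0.1436, East 0.0293.
The surplus seats go to Highland, Coastal, Central.
Highland receives 2.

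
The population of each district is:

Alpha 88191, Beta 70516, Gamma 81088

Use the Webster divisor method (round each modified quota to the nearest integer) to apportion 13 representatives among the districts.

Standard divisor 239795/13 ≈ 18445.769; standard quotas: Alpha 4.781, Beta 3.823, Gamma 4.396.
Rounding to the nearest integer gives Alpha 5, Beta 4, Gamma 4 — total 13, matching the house size, so no adjustment is needed.

Alpha 5; Beta 4; Gamma 4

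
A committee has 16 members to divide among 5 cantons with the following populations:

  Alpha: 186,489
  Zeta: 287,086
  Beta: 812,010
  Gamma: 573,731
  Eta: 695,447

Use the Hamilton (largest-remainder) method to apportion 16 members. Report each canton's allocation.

Standard divisor: 2554763 ÷ 16 ≈ 159672.688.
Standard quotas: Alpha 1.1679, Zeta 1.7980, Beta 5.0855, Gamma 3.5932, Eta 4.3555.
Lower quotas: Alpha 1, Zeta 1, Beta 5, Gamma 3, Eta 4 (sum 14, leaving 2 seats).
Remainders in descending order: Zeta 0.7980, Gamma 0.5932, Eta 0.3555, Alpha 0.1679, Beta 0.0855.
The surplus seats go to Zeta, Gamma.

Alpha=1, Zeta=2, Beta=5, Gamma=4, Eta=4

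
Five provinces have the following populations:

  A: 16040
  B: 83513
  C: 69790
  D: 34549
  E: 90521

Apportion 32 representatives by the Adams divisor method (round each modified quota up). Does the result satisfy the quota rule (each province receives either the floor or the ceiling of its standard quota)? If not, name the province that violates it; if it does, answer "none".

none

Standard quotas: A 1.743, B 9.077, C 7.586, D 3.755, E 9.839.
Adams allocation: A 2, B 9, C 7, D 4, E 10.
Every allocation lies between the lower and upper quota.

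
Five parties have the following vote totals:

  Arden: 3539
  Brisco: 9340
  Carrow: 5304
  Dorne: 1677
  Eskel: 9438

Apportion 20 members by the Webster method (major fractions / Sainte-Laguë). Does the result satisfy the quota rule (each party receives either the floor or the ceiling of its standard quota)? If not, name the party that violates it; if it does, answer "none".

none

Standard quotas: Arden 2.416, Brisco 6.376, Carrow 3.621, Dorne 1.145, Eskel 6.443.
Webster allocation: Arden 2, Brisco 6, Carrow 4, Dorne 1, Eskel 7.
Every allocation lies between the lower and upper quota.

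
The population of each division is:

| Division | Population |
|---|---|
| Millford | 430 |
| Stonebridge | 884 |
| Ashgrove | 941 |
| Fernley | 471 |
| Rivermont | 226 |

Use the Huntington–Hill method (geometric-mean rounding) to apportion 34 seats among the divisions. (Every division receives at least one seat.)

Millford=5, Stonebridge=10, Ashgrove=11, Fernley=5, Rivermont=3

With divisor 88: modified quotas Millford 4.886, Stonebridge 10.045, Ashgrove 10.693, Fernley 5.352, Rivermont 2.568.
Geometric-mean thresholds: Millford √(4·5)=4.472, Stonebridge √(10·11)=10.488, Ashgrove √(10·11)=10.488, Fernley √(5·6)=5.477, Rivermont √(2·3)=2.449.
Each quota rounded against its threshold gives Millford 5, Stonebridge 10, Ashgrove 11, Fernley 5, Rivermont 3 (total 34).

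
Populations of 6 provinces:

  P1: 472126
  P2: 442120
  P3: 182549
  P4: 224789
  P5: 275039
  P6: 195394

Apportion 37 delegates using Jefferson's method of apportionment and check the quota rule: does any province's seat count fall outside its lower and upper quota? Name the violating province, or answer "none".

Standard quotas: P1 9.748, P2 9.129, P3 3.769, P4 4.641, P5 5.679, P6 4.034.
Jefferson allocation: P1 10, P2 9, P3 4, P4 4, P5 6, P6 4.
Every allocation lies between the lower and upper quota.

none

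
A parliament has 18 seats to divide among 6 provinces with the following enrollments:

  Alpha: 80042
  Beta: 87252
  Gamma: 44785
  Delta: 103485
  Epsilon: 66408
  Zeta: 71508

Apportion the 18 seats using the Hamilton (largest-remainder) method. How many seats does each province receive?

The standard divisor is 453480/18 ≈ 25193.333.
Standard quotas: Alpha 3.1771, Beta 3.4633, Gamma 1.7777, Delta 4.1076, Epsilon 2.6359, Zeta 2.8384.
Lower quotas: Alpha 3, Beta 3, Gamma 1, Delta 4, Epsilon 2, Zeta 2 (sum 15, leaving 3 seats).
Remainders in descending order: Zeta 0.8384, Gamma 0.7777, Epsilon 0.6359, Beta 0.4633, Alpha 0.1771, Delta 0.1076.
The surplus seats go to Zeta, Gamma, Epsilon.

Alpha 3, Beta 3, Gamma 2, Delta 4, Epsilon 3, Zeta 3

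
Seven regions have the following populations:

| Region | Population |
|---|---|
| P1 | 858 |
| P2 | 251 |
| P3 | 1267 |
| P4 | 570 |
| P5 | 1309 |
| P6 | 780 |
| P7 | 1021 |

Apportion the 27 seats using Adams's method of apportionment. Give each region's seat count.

P1 4, P2 1, P3 5, P4 3, P5 6, P6 4, P7 4

Standard divisor 6056/27 ≈ 224.296; standard quotas: P1 3.825, P2 1.119, P3 5.649, P4 2.541, P5 5.836, P6 3.478, P7 4.552.
Rounding up gives 4, 2, 6, 3, 6, 4, 5 = 30 seats, so the divisor must be adjusted.
With modified divisor 258: modified quotas P1 3.326, P2 0.973, P3 4.911, P4 2.209, P5 5.074, P6 3.023, P7 3.957.
Rounding up: P1 4, P2 1, P3 5, P4 3, P5 6, P6 4, P7 4 (total 27).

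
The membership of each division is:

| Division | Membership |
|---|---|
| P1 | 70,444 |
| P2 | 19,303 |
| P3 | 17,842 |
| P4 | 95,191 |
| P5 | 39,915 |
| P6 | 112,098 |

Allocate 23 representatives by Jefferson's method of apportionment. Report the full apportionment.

P1 5, P2 1, P3 1, P4 6, P5 2, P6 8

Standard divisor 354793/23 ≈ 15425.783; standard quotas: P1 4.567, P2 1.251, P3 1.157, P4 6.171, P5 2.588, P6 7.267.
Rounding down gives 4, 1, 1, 6, 2, 7 = 21 seats, so the divisor must be adjusted.
With modified divisor 13800: modified quotas P1 5.105, P2 1.399, P3 1.293, P4 6.898, P5 2.892, P6 8.123.
Rounding down: P1 5, P2 1, P3 1, P4 6, P5 2, P6 8 (total 23).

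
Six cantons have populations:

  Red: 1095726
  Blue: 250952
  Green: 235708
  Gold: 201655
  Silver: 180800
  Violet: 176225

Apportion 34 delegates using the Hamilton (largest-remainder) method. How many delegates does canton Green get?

4

Standard divisor: 2141066 ÷ 34 ≈ 62972.529.
Standard quotas: Red 17.4001, Blue 3.9851, Green 3.7430, Gold 3.2023, Silver 2.8711, Violet 2.7984.
Lower quotas: Red 17, Blue 3, Green 3, Gold 3, Silver 2, Violet 2 (sum 30, leaving 4 seats).
Remainders in descending order: Blue 0.9851, Silver 0.8711, Violet 0.7984, Green 0.7430, Red 0.4001, Gold 0.2023.
Largest remainders: Blue, Silver, Violet, Green receive the extra seats.
Green receives 4.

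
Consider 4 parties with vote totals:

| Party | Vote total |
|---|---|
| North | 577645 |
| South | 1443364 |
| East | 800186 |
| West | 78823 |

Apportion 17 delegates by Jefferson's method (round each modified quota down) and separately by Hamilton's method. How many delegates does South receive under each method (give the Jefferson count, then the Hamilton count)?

Jefferson: North 3, South 9, East 5, West 0.
Hamilton: North 3, South 8, East 5, West 1.
South gets 9 under Jefferson and 8 under Hamilton.

9 and 8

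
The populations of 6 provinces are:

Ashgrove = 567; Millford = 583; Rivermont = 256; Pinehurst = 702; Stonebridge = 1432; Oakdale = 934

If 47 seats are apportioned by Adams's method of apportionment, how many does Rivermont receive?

Standard divisor 4474/47 ≈ 95.191; standard quotas: Ashgrove 5.956, Millford 6.124, Rivermont 2.689, Pinehurst 7.375, Stonebridge 15.043, Oakdale 9.812.
Rounding up gives 6, 7, 3, 8, 16, 10 = 50 seats, so the divisor must be adjusted.
With modified divisor 101: modified quotas Ashgrove 5.614, Millford 5.772, Rivermont 2.535, Pinehurst 6.950, Stonebridge 14.178, Oakdale 9.248.
Rounding up: Ashgrove 6, Millford 6, Rivermont 3, Pinehurst 7, Stonebridge 15, Oakdale 10 (total 47).
Rivermont receives 3.

3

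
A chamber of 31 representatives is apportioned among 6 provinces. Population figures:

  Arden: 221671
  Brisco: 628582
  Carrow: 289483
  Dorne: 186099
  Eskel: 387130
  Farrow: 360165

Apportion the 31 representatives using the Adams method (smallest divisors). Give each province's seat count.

Arden: 4, Brisco: 9, Carrow: 4, Dorne: 3, Eskel: 6, Farrow: 5

Standard divisor 2073130/31 ≈ 66875.161; standard quotas: Arden 3.315, Brisco 9.399, Carrow 4.329, Dorne 2.783, Eskel 5.789, Farrow 5.386.
Rounding up gives 4, 10, 5, 3, 6, 6 = 34 seats, so the divisor must be adjusted.
With modified divisor 73100: modified quotas Arden 3.032, Brisco 8.599, Carrow 3.960, Dorne 2.546, Eskel 5.296, Farrow 4.927.
Rounding up: Arden 4, Brisco 9, Carrow 4, Dorne 3, Eskel 6, Farrow 5 (total 31).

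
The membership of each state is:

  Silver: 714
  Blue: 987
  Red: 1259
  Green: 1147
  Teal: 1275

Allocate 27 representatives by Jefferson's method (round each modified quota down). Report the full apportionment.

Standard divisor 5382/27 ≈ 199.333; standard quotas: Silver 3.582, Blue 4.952, Red 6.316, Green 5.754, Teal 6.396.
Rounding down gives 3, 4, 6, 5, 6 = 24 seats, so the divisor must be adjusted.
With modified divisor 181: modified quotas Silver 3.945, Blue 5.453, Red 6.956, Green 6.337, Teal 7.044.
Rounding down: Silver 3, Blue 5, Red 6, Green 6, Teal 7 (total 27).

Silver 3; Blue 5; Red 6; Green 6; Teal 7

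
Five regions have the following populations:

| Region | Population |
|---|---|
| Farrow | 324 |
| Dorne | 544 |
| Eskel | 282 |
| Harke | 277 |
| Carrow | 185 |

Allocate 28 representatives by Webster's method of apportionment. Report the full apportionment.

Farrow 6; Dorne 9; Eskel 5; Harke 5; Carrow 3

Standard divisor 1612/28 ≈ 57.571; standard quotas: Farrow 5.628, Dorne 9.449, Eskel 4.898, Harke 4.811, Carrow 3.213.
Rounding to the nearest integer gives Farrow 6, Dorne 9, Eskel 5, Harke 5, Carrow 3 — total 28, matching the house size, so no adjustment is needed.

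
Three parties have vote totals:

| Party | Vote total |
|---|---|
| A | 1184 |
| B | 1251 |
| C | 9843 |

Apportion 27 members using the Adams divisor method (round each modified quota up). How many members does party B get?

Standard divisor 12278/27 ≈ 454.741; standard quotas: A 2.604, B 2.751, C 21.645.
Rounding up gives 3, 3, 22 = 28 seats, so the divisor must be adjusted.
With modified divisor 480: modified quotas A 2.467, B 2.606, C 20.506.
Rounding up: A 3, B 3, C 21 (total 27).
B receives 3.

3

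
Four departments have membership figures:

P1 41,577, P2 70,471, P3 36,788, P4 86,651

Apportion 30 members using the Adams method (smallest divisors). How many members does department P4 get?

Standard divisor 235487/30 ≈ 7849.567; standard quotas: P1 5.297, P2 8.978, P3 4.687, P4 11.039.
Rounding up gives 6, 9, 5, 12 = 32 seats, so the divisor must be adjusted.
With modified divisor 8500: modified quotas P1 4.891, P2 8.291, P3 4.328, P4 10.194.
Rounding up: P1 5, P2 9, P3 5, P4 11 (total 30).
P4 receives 11.

11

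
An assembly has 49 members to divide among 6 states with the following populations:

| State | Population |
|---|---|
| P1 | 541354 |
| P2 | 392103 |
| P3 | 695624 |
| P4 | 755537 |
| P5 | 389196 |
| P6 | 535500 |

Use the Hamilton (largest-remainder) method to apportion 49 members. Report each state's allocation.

Standard divisor: 3309314 ÷ 49 ≈ 67537.02.
Standard quotas: P1 8.0157, P2 5.8057, P3 10.2999, P4 11.1870, P5 5.7627, P6 7.9290.
Lower quotas: P1 8, P2 5, P3 10, P4 11, P5 5, P6 7 (sum 46, leaving 3 seats).
Remainders in descending order: P6 0.9290, P2 0.8057, P5 0.7627, P3 0.2999, P4 0.1870, P1 0.0157.
Largest remainders: P6, P2, P5 receive the extra seats.

P1: 8, P2: 6, P3: 10, P4: 11, P5: 6, P6: 8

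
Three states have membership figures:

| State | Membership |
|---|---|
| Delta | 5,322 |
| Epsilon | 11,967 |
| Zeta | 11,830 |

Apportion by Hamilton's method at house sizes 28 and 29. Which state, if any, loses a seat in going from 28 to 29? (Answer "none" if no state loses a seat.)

none

At 28 seats: Delta 5, Epsilon 12, Zeta 11.
At 29 seats: Delta 5, Epsilon 12, Zeta 12.
No state's allocation decreased.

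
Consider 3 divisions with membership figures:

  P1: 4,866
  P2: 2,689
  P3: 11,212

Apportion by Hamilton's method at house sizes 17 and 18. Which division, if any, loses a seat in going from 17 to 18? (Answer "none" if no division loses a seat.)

P2

At 17 seats: P1 4, P2 3, P3 10.
At 18 seats: P1 5, P2 2, P3 11.
P2 drops from 3 to 2.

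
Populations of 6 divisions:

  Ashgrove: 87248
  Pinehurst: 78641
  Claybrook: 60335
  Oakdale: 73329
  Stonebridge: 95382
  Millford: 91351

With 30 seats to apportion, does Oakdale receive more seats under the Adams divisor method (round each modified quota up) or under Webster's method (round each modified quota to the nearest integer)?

Adams: Ashgrove 5, Pinehurst 5, Claybrook 4, Oakdale 5, Stonebridge 6, Millford 5.
Webster: Ashgrove 5, Pinehurst 5, Claybrook 4, Oakdale 4, Stonebridge 6, Millford 6.
Oakdale gets 5 under Adams and 4 under Webster.

Adams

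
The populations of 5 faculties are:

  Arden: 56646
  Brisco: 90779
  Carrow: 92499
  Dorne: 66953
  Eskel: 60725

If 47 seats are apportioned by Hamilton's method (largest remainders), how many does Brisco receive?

12

Total 367602; standard divisor 367602/47 ≈ 7821.319.
Standard quotas: Arden 7.2425, Brisco 11.6066, Carrow 11.8265, Dorne 8.5603, Eskel 7.7640.
Lower quotas: Arden 7, Brisco 11, Carrow 11, Dorne 8, Eskel 7 (sum 44, leaving 3 seats).
Remainders in descending order: Carrow 0.8265, Eskel 0.7640, Brisco 0.6066, Dorne 0.5603, Arden 0.2425.
Largest remainders: Carrow, Eskel, Brisco receive the extra seats.
Brisco receives 12.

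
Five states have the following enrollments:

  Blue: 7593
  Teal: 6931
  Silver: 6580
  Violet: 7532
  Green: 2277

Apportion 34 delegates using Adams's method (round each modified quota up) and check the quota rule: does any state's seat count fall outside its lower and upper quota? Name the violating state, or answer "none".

none

Standard quotas: Blue 8.351, Teal 7.623, Silver 7.237, Violet 8.284, Green 2.504.
Adams allocation: Blue 8, Teal 8, Silver 7, Violet 8, Green 3.
Every allocation lies between the lower and upper quota.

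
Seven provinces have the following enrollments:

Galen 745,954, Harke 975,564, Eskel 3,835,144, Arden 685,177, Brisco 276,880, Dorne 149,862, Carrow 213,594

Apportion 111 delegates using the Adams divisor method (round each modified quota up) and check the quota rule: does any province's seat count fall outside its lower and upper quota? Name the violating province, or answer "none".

Standard quotas: Galen 12.031, Harke 15.735, Eskel 61.856, Arden 11.051, Brisco 4.466, Dorne 2.417, Carrow 3.445.
Adams allocation: Galen 12, Harke 16, Eskel 60, Arden 11, Brisco 5, Dorne 3, Carrow 4.
Eskel has quota 61.856 (lower 61, upper 62) but receives 60 — outside the quota interval.

Eskel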